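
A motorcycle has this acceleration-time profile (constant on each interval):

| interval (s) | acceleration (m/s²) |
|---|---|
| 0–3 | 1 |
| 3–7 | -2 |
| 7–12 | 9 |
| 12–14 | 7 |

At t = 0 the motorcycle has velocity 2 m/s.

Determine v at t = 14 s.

56 m/s

Δv equals the area under the a-t graph; then v = v₀ + Δv.
0–3 s: 1 × 3 = 3 m/s
3–7 s: -2 × 4 = -8 m/s
7–12 s: 9 × 5 = 45 m/s
12–14 s: 7 × 2 = 14 m/s
Δv = 54 m/s, so v(14) = 2 + (54) = 56 m/s.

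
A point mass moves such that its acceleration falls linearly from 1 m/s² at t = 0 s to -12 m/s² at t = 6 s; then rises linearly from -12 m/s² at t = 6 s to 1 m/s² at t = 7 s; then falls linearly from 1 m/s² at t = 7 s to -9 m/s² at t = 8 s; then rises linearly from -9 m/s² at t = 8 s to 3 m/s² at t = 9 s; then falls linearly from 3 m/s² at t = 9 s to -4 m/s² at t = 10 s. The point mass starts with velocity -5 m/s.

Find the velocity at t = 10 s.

-51 m/s

Δv equals the area under the a-t graph; then v = v₀ + Δv.
0–6 s: ½(1 + -12)(6) = -33 m/s
6–7 s: ½(-12 + 1)(1) = -5.5 m/s
7–8 s: ½(1 + -9)(1) = -4 m/s
8–9 s: ½(-9 + 3)(1) = -3 m/s
9–10 s: ½(3 + -4)(1) = -0.5 m/s
Δv = -46 m/s, so v(10) = -5 + (-46) = -51 m/s.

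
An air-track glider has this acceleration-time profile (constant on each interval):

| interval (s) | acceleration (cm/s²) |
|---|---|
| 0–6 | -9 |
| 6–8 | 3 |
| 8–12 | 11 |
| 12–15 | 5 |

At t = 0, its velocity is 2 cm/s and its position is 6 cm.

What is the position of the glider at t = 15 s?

On each constant-a segment, Δv = aΔt and Δx = v₀Δt + ½aΔt²; chain segment to segment.
0–6 s: v starts 2 cm/s; Δx = 2·6 + ½·-9·6² = -150 cm; v ends -52 cm/s.
6–8 s: v starts -52 cm/s; Δx = -52·2 + ½·3·2² = -98 cm; v ends -46 cm/s.
8–12 s: v starts -46 cm/s; Δx = -46·4 + ½·11·4² = -96 cm; v ends -2 cm/s.
12–15 s: v starts -2 cm/s; Δx = -2·3 + ½·5·3² = 16.5 cm; v ends 13 cm/s.
x(15) = 6 + Σ Δx = -321.5 cm.

-321.5 cm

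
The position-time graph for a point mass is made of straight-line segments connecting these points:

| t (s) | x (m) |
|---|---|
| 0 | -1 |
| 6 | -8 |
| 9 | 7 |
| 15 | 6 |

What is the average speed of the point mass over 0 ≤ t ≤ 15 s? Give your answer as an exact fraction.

23/15 m/s

Average speed = (total path length)/(elapsed time); on a piecewise-linear x-t graph the path length is Σ|Δx|.
0–6 s: |Δx| = |-8 − -1| = 7 m
6–9 s: |Δx| = |7 − -8| = 15 m
9–15 s: |Δx| = |6 − 7| = 1 m
Total path = 23 m; average speed = 23/15 = 23/15 m/s.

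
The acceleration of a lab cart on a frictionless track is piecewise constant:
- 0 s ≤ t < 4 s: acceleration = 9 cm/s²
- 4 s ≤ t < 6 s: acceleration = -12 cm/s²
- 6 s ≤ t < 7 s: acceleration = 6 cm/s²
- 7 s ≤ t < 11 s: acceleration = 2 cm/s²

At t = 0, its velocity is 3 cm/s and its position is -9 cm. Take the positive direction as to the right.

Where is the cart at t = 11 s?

247 cm

On each constant-a segment, Δv = aΔt and Δx = v₀Δt + ½aΔt²; chain segment to segment.
0–4 s: v starts 3 cm/s; Δx = 3·4 + ½·9·4² = 84 cm; v ends 39 cm/s.
4–6 s: v starts 39 cm/s; Δx = 39·2 + ½·-12·2² = 54 cm; v ends 15 cm/s.
6–7 s: v starts 15 cm/s; Δx = 15·1 + ½·6·1² = 18 cm; v ends 21 cm/s.
7–11 s: v starts 21 cm/s; Δx = 21·4 + ½·2·4² = 100 cm; v ends 29 cm/s.
x(11) = -9 + Σ Δx = 247 cm.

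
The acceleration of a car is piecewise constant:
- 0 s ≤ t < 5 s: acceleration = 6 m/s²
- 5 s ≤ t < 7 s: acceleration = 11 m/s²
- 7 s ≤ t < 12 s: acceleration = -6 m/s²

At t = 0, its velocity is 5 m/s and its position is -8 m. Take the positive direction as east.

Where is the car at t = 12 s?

On each constant-a segment, Δv = aΔt and Δx = v₀Δt + ½aΔt²; chain segment to segment.
0–5 s: v starts 5 m/s; Δx = 5·5 + ½·6·5² = 100 m; v ends 35 m/s.
5–7 s: v starts 35 m/s; Δx = 35·2 + ½·11·2² = 92 m; v ends 57 m/s.
7–12 s: v starts 57 m/s; Δx = 57·5 + ½·-6·5² = 210 m; v ends 27 m/s.
x(12) = -8 + Σ Δx = 394 m.

394 m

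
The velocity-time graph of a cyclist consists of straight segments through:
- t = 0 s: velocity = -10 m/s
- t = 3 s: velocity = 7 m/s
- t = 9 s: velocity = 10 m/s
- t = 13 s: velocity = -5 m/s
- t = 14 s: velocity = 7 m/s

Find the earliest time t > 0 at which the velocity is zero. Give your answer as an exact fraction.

v changes sign on 0–3 s (from -10 to 7); the graph is linear there, so v = 0 at t = 0 + (10)·(3 − 0)/(7 − -10) = 30/17 s.

t = 30/17 s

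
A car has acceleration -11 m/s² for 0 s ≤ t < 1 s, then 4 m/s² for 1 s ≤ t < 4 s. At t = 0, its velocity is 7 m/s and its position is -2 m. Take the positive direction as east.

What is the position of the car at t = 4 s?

On each constant-a segment, Δv = aΔt and Δx = v₀Δt + ½aΔt²; chain segment to segment.
0–1 s: v starts 7 m/s; Δx = 7·1 + ½·-11·1² = 1.5 m; v ends -4 m/s.
1–4 s: v starts -4 m/s; Δx = -4·3 + ½·4·3² = 6 m; v ends 8 m/s.
x(4) = -2 + Σ Δx = 5.5 m.

5.5 m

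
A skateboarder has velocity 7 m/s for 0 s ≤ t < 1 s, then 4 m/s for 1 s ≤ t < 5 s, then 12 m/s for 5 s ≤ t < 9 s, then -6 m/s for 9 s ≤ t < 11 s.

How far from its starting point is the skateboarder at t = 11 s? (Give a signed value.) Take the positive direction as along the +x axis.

Net displacement equals the area under the velocity-time graph (areas below the axis count negative).
0–1 s: 7 × 1 = 7 m
1–5 s: 4 × 4 = 16 m
5–9 s: 12 × 4 = 48 m
9–11 s: -6 × 2 = -12 m
Net displacement = 59 m

59 m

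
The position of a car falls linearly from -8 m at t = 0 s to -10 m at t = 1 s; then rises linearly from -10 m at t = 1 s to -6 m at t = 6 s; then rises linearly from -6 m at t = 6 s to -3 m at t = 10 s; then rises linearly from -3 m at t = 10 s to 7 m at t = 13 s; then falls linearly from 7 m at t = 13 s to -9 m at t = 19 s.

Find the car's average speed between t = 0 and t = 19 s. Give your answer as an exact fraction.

Average speed = (total path length)/(elapsed time); on a piecewise-linear x-t graph the path length is Σ|Δx|.
0–1 s: |Δx| = |-10 − -8| = 2 m
1–6 s: |Δx| = |-6 − -10| = 4 m
6–10 s: |Δx| = |-3 − -6| = 3 m
10–13 s: |Δx| = |7 − -3| = 10 m
13–19 s: |Δx| = |-9 − 7| = 16 m
Total path = 35 m; average speed = 35/19 = 35/19 m/s.

35/19 m/s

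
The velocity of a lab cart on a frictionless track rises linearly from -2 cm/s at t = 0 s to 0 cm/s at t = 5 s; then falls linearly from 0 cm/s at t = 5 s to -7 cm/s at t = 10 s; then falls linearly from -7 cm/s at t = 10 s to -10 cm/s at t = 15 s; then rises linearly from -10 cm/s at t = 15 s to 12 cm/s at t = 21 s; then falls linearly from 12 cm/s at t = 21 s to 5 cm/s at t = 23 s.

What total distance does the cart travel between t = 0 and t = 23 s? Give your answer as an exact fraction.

Total distance travelled is ∫|v| dt — sum the magnitudes of each area piece.
0–5 s: |½(-2 + 0)(5)| = 5 cm
5–10 s: |½(0 + -7)(5)| = 17.5 cm
10–15 s: |½(-7 + -10)(5)| = 42.5 cm
15–21 s: v = 0 at t = 195/11 s; triangle areas 150/11 + 216/11 = 366/11 cm
21–23 s: |½(12 + 5)(2)| = 17 cm
Total distance = 1268/11 cm

1268/11 cm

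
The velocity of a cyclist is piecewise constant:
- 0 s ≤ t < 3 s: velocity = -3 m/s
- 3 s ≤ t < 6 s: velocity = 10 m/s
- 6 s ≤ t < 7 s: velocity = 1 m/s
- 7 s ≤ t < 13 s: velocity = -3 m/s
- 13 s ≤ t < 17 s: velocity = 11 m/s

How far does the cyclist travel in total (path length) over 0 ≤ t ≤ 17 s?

Total distance travelled is ∫|v| dt — sum the magnitudes of each area piece.
0–3 s: |-3| × 3 = 9 m
3–6 s: |10| × 3 = 30 m
6–7 s: |1| × 1 = 1 m
7–13 s: |-3| × 6 = 18 m
13–17 s: |11| × 4 = 44 m
Total distance = 102 m

102 m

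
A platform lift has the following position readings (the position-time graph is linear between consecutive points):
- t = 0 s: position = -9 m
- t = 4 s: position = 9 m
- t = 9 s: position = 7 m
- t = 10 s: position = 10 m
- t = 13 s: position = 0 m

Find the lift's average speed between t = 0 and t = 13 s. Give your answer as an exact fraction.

Average speed = (total path length)/(elapsed time); on a piecewise-linear x-t graph the path length is Σ|Δx|.
0–4 s: |Δx| = |9 − -9| = 18 m
4–9 s: |Δx| = |7 − 9| = 2 m
9–10 s: |Δx| = |10 − 7| = 3 m
10–13 s: |Δx| = |0 − 10| = 10 m
Total path = 33 m; average speed = 33/13 = 33/13 m/s.

33/13 m/s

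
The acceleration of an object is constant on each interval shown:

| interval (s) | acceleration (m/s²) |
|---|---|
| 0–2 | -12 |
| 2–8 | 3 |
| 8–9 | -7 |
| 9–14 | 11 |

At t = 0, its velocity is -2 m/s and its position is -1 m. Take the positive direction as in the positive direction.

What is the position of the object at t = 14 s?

On each constant-a segment, Δv = aΔt and Δx = v₀Δt + ½aΔt²; chain segment to segment.
0–2 s: v starts -2 m/s; Δx = -2·2 + ½·-12·2² = -28 m; v ends -26 m/s.
2–8 s: v starts -26 m/s; Δx = -26·6 + ½·3·6² = -102 m; v ends -8 m/s.
8–9 s: v starts -8 m/s; Δx = -8·1 + ½·-7·1² = -11.5 m; v ends -15 m/s.
9–14 s: v starts -15 m/s; Δx = -15·5 + ½·11·5² = 62.5 m; v ends 40 m/s.
x(14) = -1 + Σ Δx = -80 m.

-80 m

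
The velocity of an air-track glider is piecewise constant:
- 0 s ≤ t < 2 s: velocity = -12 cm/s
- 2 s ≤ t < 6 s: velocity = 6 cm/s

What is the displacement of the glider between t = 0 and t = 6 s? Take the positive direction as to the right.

0 cm

Net displacement equals the area under the velocity-time graph (areas below the axis count negative).
0–2 s: -12 × 2 = -24 cm
2–6 s: 6 × 4 = 24 cm
Net displacement = 0 cm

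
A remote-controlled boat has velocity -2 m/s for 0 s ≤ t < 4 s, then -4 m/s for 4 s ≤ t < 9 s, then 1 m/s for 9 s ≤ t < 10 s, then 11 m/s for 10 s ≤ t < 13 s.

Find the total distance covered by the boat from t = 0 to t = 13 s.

Distance (not displacement) is the total path length: add the absolute areas under v-t.
0–4 s: |-2| × 4 = 8 m
4–9 s: |-4| × 5 = 20 m
9–10 s: |1| × 1 = 1 m
10–13 s: |11| × 3 = 33 m
Total distance = 62 m

62 m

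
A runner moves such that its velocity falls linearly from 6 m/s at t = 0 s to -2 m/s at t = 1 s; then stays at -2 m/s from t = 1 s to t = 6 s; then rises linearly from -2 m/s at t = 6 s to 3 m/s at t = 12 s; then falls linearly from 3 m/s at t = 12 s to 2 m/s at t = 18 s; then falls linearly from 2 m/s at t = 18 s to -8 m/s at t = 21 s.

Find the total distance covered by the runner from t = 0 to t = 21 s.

45.5 m

Distance (not displacement) is the total path length: add the absolute areas under v-t.
0–1 s: v = 0 at t = 0.75 s; triangle areas 2.25 + 0.25 = 2.5 m
1–6 s: |-2| × 5 = 10 m
6–12 s: v = 0 at t = 8.4 s; triangle areas 2.4 + 5.4 = 7.8 m
12–18 s: |½(3 + 2)(6)| = 15 m
18–21 s: v = 0 at t = 18.6 s; triangle areas 0.6 + 9.6 = 10.2 m
Total distance = 45.5 m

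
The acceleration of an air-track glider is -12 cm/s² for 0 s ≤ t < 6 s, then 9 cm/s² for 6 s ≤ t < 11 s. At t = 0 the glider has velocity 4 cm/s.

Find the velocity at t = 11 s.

-23 cm/s

Δv equals the area under the a-t graph; then v = v₀ + Δv.
0–6 s: -12 × 6 = -72 cm/s
6–11 s: 9 × 5 = 45 cm/s
Δv = -27 cm/s, so v(11) = 4 + (-27) = -23 cm/s.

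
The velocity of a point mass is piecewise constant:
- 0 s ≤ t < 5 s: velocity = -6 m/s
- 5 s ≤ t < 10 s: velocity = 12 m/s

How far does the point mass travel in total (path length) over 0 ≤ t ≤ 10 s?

Distance (not displacement) is the total path length: add the absolute areas under v-t.
0–5 s: |-6| × 5 = 30 m
5–10 s: |12| × 5 = 60 m
Total distance = 90 m

90 m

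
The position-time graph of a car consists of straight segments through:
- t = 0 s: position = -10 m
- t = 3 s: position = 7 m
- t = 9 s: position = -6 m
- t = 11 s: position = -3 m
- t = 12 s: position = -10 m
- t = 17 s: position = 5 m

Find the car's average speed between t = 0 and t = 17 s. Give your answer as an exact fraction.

55/17 m/s

Average speed = (total path length)/(elapsed time); on a piecewise-linear x-t graph the path length is Σ|Δx|.
0–3 s: |Δx| = |7 − -10| = 17 m
3–9 s: |Δx| = |-6 − 7| = 13 m
9–11 s: |Δx| = |-3 − -6| = 3 m
11–12 s: |Δx| = |-10 − -3| = 7 m
12–17 s: |Δx| = |5 − -10| = 15 m
Total path = 55 m; average speed = 55/17 = 55/17 m/s.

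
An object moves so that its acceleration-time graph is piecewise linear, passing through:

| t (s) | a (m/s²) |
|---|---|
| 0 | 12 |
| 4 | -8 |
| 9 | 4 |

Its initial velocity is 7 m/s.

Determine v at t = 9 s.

5 m/s

Δv equals the area under the a-t graph; then v = v₀ + Δv.
0–4 s: ½(12 + -8)(4) = 8 m/s
4–9 s: ½(-8 + 4)(5) = -10 m/s
Δv = -2 m/s, so v(9) = 7 + (-2) = 5 m/s.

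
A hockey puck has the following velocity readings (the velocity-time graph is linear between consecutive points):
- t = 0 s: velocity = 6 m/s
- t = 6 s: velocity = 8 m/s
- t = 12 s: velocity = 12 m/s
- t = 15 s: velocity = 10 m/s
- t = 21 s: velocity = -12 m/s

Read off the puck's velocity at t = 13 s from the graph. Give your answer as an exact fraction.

On 12–15 s the graph is linear from 12 to 10 m/s: v(13) = 12 + (10 − 12)·(13 − 12)/(15 − 12) = 34/3 m/s.

34/3 m/s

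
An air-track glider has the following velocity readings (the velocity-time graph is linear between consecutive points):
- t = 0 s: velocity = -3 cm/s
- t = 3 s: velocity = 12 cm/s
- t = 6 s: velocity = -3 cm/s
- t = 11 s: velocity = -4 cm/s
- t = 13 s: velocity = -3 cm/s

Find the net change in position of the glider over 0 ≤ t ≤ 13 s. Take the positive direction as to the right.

2.5 cm

Displacement is the signed area under the v-t curve.
0–3 s: ½(-3 + 12)(3) = 13.5 cm
3–6 s: ½(12 + -3)(3) = 13.5 cm
6–11 s: ½(-3 + -4)(5) = -17.5 cm
11–13 s: ½(-4 + -3)(2) = -7 cm
Net displacement = 2.5 cm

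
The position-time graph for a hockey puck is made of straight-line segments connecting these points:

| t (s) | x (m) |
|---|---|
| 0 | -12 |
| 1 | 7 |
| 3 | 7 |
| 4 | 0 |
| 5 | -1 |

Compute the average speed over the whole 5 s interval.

Average speed = (total path length)/(elapsed time); on a piecewise-linear x-t graph the path length is Σ|Δx|.
0–1 s: |Δx| = |7 − -12| = 19 m
1–3 s: |Δx| = |7 − 7| = 0 m
3–4 s: |Δx| = |0 − 7| = 7 m
4–5 s: |Δx| = |-1 − 0| = 1 m
Total path = 27 m; average speed = 27/5 = 5.4 m/s.

5.4 m/s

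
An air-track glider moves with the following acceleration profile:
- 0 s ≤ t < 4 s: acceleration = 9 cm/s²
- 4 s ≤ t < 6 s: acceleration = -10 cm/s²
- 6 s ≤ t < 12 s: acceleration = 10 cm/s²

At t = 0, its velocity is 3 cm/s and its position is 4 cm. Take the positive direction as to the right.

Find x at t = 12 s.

440 cm

On each constant-a segment, Δv = aΔt and Δx = v₀Δt + ½aΔt²; chain segment to segment.
0–4 s: v starts 3 cm/s; Δx = 3·4 + ½·9·4² = 84 cm; v ends 39 cm/s.
4–6 s: v starts 39 cm/s; Δx = 39·2 + ½·-10·2² = 58 cm; v ends 19 cm/s.
6–12 s: v starts 19 cm/s; Δx = 19·6 + ½·10·6² = 294 cm; v ends 79 cm/s.
x(12) = 4 + Σ Δx = 440 cm.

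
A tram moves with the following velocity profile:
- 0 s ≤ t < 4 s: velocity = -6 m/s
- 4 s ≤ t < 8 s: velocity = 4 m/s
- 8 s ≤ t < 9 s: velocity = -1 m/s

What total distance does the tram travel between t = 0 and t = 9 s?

Total distance travelled is ∫|v| dt — sum the magnitudes of each area piece.
0–4 s: |-6| × 4 = 24 m
4–8 s: |4| × 4 = 16 m
8–9 s: |-1| × 1 = 1 m
Total distance = 41 m

41 m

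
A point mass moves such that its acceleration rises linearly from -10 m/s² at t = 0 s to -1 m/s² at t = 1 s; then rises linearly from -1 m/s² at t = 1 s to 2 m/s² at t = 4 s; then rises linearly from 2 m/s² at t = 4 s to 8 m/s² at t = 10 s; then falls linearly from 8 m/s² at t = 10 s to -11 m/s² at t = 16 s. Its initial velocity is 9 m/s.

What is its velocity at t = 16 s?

26 m/s

Δv equals the area under the a-t graph; then v = v₀ + Δv.
0–1 s: ½(-10 + -1)(1) = -5.5 m/s
1–4 s: ½(-1 + 2)(3) = 1.5 m/s
4–10 s: ½(2 + 8)(6) = 30 m/s
10–16 s: ½(8 + -11)(6) = -9 m/s
Δv = 17 m/s, so v(16) = 9 + (17) = 26 m/s.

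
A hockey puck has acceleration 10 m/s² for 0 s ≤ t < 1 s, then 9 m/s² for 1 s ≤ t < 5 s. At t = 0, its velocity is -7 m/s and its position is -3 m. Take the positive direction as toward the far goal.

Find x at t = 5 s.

79 m

On each constant-a segment, Δv = aΔt and Δx = v₀Δt + ½aΔt²; chain segment to segment.
0–1 s: v starts -7 m/s; Δx = -7·1 + ½·10·1² = -2 m; v ends 3 m/s.
1–5 s: v starts 3 m/s; Δx = 3·4 + ½·9·4² = 84 m; v ends 39 m/s.
x(5) = -3 + Σ Δx = 79 m.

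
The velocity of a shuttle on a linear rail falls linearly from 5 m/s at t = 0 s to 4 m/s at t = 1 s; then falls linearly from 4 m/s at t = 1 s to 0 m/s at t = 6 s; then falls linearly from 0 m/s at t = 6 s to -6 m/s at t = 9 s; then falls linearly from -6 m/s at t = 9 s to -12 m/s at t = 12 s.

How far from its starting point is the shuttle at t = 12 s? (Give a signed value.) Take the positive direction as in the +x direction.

-21.5 m

Displacement is the signed area under the v-t curve.
0–1 s: ½(5 + 4)(1) = 4.5 m
1–6 s: ½(4 + 0)(5) = 10 m
6–9 s: ½(0 + -6)(3) = -9 m
9–12 s: ½(-6 + -12)(3) = -27 m
Net displacement = -21.5 m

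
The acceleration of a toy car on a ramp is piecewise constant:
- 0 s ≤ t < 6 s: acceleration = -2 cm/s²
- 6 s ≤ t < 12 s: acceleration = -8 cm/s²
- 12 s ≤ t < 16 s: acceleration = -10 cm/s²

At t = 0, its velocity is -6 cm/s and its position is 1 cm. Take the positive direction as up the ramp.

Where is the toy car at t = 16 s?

On each constant-a segment, Δv = aΔt and Δx = v₀Δt + ½aΔt²; chain segment to segment.
0–6 s: v starts -6 cm/s; Δx = -6·6 + ½·-2·6² = -72 cm; v ends -18 cm/s.
6–12 s: v starts -18 cm/s; Δx = -18·6 + ½·-8·6² = -252 cm; v ends -66 cm/s.
12–16 s: v starts -66 cm/s; Δx = -66·4 + ½·-10·4² = -344 cm; v ends -106 cm/s.
x(16) = 1 + Σ Δx = -667 cm.

-667 cm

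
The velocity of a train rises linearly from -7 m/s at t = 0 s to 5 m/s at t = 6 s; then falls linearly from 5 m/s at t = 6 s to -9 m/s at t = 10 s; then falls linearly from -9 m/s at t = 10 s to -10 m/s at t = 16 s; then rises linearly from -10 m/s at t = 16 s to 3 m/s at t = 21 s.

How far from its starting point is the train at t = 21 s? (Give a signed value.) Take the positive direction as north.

-88.5 m

Net displacement equals the area under the velocity-time graph (areas below the axis count negative).
0–6 s: ½(-7 + 5)(6) = -6 m
6–10 s: ½(5 + -9)(4) = -8 m
10–16 s: ½(-9 + -10)(6) = -57 m
16–21 s: ½(-10 + 3)(5) = -17.5 m
Net displacement = -88.5 m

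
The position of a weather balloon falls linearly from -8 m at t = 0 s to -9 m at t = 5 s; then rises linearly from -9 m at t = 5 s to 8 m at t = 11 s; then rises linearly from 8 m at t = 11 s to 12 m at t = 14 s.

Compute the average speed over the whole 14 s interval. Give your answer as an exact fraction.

11/7 m/s

Average speed = (total path length)/(elapsed time); on a piecewise-linear x-t graph the path length is Σ|Δx|.
0–5 s: |Δx| = |-9 − -8| = 1 m
5–11 s: |Δx| = |8 − -9| = 17 m
11–14 s: |Δx| = |12 − 8| = 4 m
Total path = 22 m; average speed = 22/14 = 11/7 m/s.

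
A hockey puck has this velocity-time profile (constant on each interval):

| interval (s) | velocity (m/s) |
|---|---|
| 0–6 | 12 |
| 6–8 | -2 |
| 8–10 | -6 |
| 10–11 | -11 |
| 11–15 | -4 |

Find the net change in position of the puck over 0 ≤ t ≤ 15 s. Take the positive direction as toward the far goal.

Displacement is the signed area under the v-t curve.
0–6 s: 12 × 6 = 72 m
6–8 s: -2 × 2 = -4 m
8–10 s: -6 × 2 = -12 m
10–11 s: -11 × 1 = -11 m
11–15 s: -4 × 4 = -16 m
Net displacement = 29 m

29 m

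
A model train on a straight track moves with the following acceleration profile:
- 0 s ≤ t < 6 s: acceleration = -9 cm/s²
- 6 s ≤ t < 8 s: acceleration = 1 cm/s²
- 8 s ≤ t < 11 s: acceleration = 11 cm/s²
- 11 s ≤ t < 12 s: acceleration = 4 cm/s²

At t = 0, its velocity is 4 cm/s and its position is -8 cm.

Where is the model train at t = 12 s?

-351.5 cm

On each constant-a segment, Δv = aΔt and Δx = v₀Δt + ½aΔt²; chain segment to segment.
0–6 s: v starts 4 cm/s; Δx = 4·6 + ½·-9·6² = -138 cm; v ends -50 cm/s.
6–8 s: v starts -50 cm/s; Δx = -50·2 + ½·1·2² = -98 cm; v ends -48 cm/s.
8–11 s: v starts -48 cm/s; Δx = -48·3 + ½·11·3² = -94.5 cm; v ends -15 cm/s.
11–12 s: v starts -15 cm/s; Δx = -15·1 + ½·4·1² = -13 cm; v ends -11 cm/s.
x(12) = -8 + Σ Δx = -351.5 cm.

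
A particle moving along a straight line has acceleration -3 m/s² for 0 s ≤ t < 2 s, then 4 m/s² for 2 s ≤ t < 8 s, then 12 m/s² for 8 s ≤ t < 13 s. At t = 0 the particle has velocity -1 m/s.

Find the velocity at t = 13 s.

77 m/s

Δv equals the area under the a-t graph; then v = v₀ + Δv.
0–2 s: -3 × 2 = -6 m/s
2–8 s: 4 × 6 = 24 m/s
8–13 s: 12 × 5 = 60 m/s
Δv = 78 m/s, so v(13) = -1 + (78) = 77 m/s.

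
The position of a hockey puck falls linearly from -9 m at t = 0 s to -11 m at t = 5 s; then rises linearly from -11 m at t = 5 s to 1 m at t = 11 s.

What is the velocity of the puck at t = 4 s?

Velocity is the slope of the x-t graph on 0–5 s: (-11 − -9)/(5 − 0) = -0.4 m/s.

-0.4 m/s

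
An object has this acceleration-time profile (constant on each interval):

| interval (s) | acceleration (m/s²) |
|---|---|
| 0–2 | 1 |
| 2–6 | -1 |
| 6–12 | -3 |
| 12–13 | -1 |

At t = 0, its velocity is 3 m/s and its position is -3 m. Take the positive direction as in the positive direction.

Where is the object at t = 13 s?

-48.5 m

On each constant-a segment, Δv = aΔt and Δx = v₀Δt + ½aΔt²; chain segment to segment.
0–2 s: v starts 3 m/s; Δx = 3·2 + ½·1·2² = 8 m; v ends 5 m/s.
2–6 s: v starts 5 m/s; Δx = 5·4 + ½·-1·4² = 12 m; v ends 1 m/s.
6–12 s: v starts 1 m/s; Δx = 1·6 + ½·-3·6² = -48 m; v ends -17 m/s.
12–13 s: v starts -17 m/s; Δx = -17·1 + ½·-1·1² = -17.5 m; v ends -18 m/s.
x(13) = -3 + Σ Δx = -48.5 m.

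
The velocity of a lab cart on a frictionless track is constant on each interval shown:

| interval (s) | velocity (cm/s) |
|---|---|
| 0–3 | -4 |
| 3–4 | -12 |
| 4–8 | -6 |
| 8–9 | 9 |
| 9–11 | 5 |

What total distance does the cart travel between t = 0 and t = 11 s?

Distance (not displacement) is the total path length: add the absolute areas under v-t.
0–3 s: |-4| × 3 = 12 cm
3–4 s: |-12| × 1 = 12 cm
4–8 s: |-6| × 4 = 24 cm
8–9 s: |9| × 1 = 9 cm
9–11 s: |5| × 2 = 10 cm
Total distance = 67 cm

67 cm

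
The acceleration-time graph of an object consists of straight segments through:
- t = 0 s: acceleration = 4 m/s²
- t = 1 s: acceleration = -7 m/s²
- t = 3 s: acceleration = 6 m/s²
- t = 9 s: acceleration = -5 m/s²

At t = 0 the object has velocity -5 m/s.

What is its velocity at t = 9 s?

Δv equals the area under the a-t graph; then v = v₀ + Δv.
0–1 s: ½(4 + -7)(1) = -1.5 m/s
1–3 s: ½(-7 + 6)(2) = -1 m/s
3–9 s: ½(6 + -5)(6) = 3 m/s
Δv = 0.5 m/s, so v(9) = -5 + (0.5) = -4.5 m/s.

-4.5 m/s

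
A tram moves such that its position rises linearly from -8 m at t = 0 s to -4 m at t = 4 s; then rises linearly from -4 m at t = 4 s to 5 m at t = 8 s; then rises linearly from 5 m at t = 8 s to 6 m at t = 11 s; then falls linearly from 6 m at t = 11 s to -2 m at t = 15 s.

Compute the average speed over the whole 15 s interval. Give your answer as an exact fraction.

Average speed = (total path length)/(elapsed time); on a piecewise-linear x-t graph the path length is Σ|Δx|.
0–4 s: |Δx| = |-4 − -8| = 4 m
4–8 s: |Δx| = |5 − -4| = 9 m
8–11 s: |Δx| = |6 − 5| = 1 m
11–15 s: |Δx| = |-2 − 6| = 8 m
Total path = 22 m; average speed = 22/15 = 22/15 m/s.

22/15 m/s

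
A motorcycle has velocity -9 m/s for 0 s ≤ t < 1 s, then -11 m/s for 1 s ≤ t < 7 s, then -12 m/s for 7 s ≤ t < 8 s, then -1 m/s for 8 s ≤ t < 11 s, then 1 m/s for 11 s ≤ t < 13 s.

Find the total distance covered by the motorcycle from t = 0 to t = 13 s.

Total distance travelled is ∫|v| dt — sum the magnitudes of each area piece.
0–1 s: |-9| × 1 = 9 m
1–7 s: |-11| × 6 = 66 m
7–8 s: |-12| × 1 = 12 m
8–11 s: |-1| × 3 = 3 m
11–13 s: |1| × 2 = 2 m
Total distance = 92 m

92 m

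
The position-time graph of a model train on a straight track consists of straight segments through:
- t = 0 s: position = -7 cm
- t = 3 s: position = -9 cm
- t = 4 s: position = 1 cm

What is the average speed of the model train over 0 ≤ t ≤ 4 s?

3 cm/s

Average speed = (total path length)/(elapsed time); on a piecewise-linear x-t graph the path length is Σ|Δx|.
0–3 s: |Δx| = |-9 − -7| = 2 cm
3–4 s: |Δx| = |1 − -9| = 10 cm
Total path = 12 cm; average speed = 12/4 = 3 cm/s.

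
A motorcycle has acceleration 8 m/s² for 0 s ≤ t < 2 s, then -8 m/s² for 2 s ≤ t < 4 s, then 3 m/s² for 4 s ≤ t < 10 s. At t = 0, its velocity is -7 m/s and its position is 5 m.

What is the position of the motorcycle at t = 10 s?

21 m

On each constant-a segment, Δv = aΔt and Δx = v₀Δt + ½aΔt²; chain segment to segment.
0–2 s: v starts -7 m/s; Δx = -7·2 + ½·8·2² = 2 m; v ends 9 m/s.
2–4 s: v starts 9 m/s; Δx = 9·2 + ½·-8·2² = 2 m; v ends -7 m/s.
4–10 s: v starts -7 m/s; Δx = -7·6 + ½·3·6² = 12 m; v ends 11 m/s.
x(10) = 5 + Σ Δx = 21 m.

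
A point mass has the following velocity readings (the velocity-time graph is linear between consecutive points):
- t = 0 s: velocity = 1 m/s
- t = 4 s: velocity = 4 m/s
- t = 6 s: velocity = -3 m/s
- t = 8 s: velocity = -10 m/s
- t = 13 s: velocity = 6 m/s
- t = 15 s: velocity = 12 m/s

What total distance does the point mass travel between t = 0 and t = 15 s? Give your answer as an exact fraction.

Distance (not displacement) is the total path length: add the absolute areas under v-t.
0–4 s: |½(1 + 4)(4)| = 10 m
4–6 s: v = 0 at t = 36/7 s; triangle areas 16/7 + 9/7 = 25/7 m
6–8 s: |½(-3 + -10)(2)| = 13 m
8–13 s: v = 0 at t = 11.125 s; triangle areas 15.625 + 5.625 = 21.25 m
13–15 s: |½(6 + 12)(2)| = 18 m
Total distance = 1843/28 m

1843/28 m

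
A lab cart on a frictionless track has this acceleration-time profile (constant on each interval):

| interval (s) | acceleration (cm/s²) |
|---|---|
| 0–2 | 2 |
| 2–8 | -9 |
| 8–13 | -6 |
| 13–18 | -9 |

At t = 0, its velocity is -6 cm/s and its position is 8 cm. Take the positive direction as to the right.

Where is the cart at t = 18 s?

On each constant-a segment, Δv = aΔt and Δx = v₀Δt + ½aΔt²; chain segment to segment.
0–2 s: v starts -6 cm/s; Δx = -6·2 + ½·2·2² = -8 cm; v ends -2 cm/s.
2–8 s: v starts -2 cm/s; Δx = -2·6 + ½·-9·6² = -174 cm; v ends -56 cm/s.
8–13 s: v starts -56 cm/s; Δx = -56·5 + ½·-6·5² = -355 cm; v ends -86 cm/s.
13–18 s: v starts -86 cm/s; Δx = -86·5 + ½·-9·5² = -542.5 cm; v ends -131 cm/s.
x(18) = 8 + Σ Δx = -1071.5 cm.

-1071.5 cm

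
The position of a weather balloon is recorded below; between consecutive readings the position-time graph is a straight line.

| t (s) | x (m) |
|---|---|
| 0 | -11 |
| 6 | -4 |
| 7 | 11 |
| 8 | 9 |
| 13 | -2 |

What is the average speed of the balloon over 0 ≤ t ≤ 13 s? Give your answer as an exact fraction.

35/13 m/s

Average speed = (total path length)/(elapsed time); on a piecewise-linear x-t graph the path length is Σ|Δx|.
0–6 s: |Δx| = |-4 − -11| = 7 m
6–7 s: |Δx| = |11 − -4| = 15 m
7–8 s: |Δx| = |9 − 11| = 2 m
8–13 s: |Δx| = |-2 − 9| = 11 m
Total path = 35 m; average speed = 35/13 = 35/13 m/s.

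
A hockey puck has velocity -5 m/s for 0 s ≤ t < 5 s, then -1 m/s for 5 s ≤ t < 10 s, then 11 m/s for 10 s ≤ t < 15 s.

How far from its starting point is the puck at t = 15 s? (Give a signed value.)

25 m

Net displacement equals the area under the velocity-time graph (areas below the axis count negative).
0–5 s: -5 × 5 = -25 m
5–10 s: -1 × 5 = -5 m
10–15 s: 11 × 5 = 55 m
Net displacement = 25 m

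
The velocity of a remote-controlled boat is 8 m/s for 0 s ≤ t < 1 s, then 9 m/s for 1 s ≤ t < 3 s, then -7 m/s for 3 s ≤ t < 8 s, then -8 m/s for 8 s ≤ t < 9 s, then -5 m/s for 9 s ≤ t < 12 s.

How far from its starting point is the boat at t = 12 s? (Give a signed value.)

Displacement is the signed area under the v-t curve.
0–1 s: 8 × 1 = 8 m
1–3 s: 9 × 2 = 18 m
3–8 s: -7 × 5 = -35 m
8–9 s: -8 × 1 = -8 m
9–12 s: -5 × 3 = -15 m
Net displacement = -32 m

-32 m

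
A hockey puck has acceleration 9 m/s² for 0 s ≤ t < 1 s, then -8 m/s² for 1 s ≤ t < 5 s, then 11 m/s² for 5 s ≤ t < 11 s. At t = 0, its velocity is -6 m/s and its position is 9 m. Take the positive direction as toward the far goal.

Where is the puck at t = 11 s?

-20.5 m

On each constant-a segment, Δv = aΔt and Δx = v₀Δt + ½aΔt²; chain segment to segment.
0–1 s: v starts -6 m/s; Δx = -6·1 + ½·9·1² = -1.5 m; v ends 3 m/s.
1–5 s: v starts 3 m/s; Δx = 3·4 + ½·-8·4² = -52 m; v ends -29 m/s.
5–11 s: v starts -29 m/s; Δx = -29·6 + ½·11·6² = 24 m; v ends 37 m/s.
x(11) = 9 + Σ Δx = -20.5 m.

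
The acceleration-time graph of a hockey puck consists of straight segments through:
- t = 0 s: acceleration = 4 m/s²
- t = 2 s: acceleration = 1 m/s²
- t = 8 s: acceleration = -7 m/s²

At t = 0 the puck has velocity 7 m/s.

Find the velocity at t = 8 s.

-6 m/s

Δv equals the area under the a-t graph; then v = v₀ + Δv.
0–2 s: ½(4 + 1)(2) = 5 m/s
2–8 s: ½(1 + -7)(6) = -18 m/s
Δv = -13 m/s, so v(8) = 7 + (-13) = -6 m/s.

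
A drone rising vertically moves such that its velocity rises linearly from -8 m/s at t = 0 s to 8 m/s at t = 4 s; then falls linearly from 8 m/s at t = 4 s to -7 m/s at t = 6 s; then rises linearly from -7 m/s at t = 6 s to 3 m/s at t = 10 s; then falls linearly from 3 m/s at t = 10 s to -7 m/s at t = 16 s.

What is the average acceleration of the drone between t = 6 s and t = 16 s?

0 m/s²

Average acceleration = Δv/Δt = (-7 − -7)/(16 − 6) = 0 m/s².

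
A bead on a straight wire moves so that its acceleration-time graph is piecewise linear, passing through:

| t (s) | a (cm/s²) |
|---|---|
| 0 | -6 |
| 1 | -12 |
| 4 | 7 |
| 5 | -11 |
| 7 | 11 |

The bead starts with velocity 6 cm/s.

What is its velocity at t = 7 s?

Δv equals the area under the a-t graph; then v = v₀ + Δv.
0–1 s: ½(-6 + -12)(1) = -9 cm/s
1–4 s: ½(-12 + 7)(3) = -7.5 cm/s
4–5 s: ½(7 + -11)(1) = -2 cm/s
5–7 s: ½(-11 + 11)(2) = 0 cm/s
Δv = -18.5 cm/s, so v(7) = 6 + (-18.5) = -12.5 cm/s.

-12.5 cm/s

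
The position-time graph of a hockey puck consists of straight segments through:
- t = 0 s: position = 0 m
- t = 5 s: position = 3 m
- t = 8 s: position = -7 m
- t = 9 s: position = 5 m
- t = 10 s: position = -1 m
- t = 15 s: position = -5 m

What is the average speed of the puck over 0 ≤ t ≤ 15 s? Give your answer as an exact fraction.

Average speed = (total path length)/(elapsed time); on a piecewise-linear x-t graph the path length is Σ|Δx|.
0–5 s: |Δx| = |3 − 0| = 3 m
5–8 s: |Δx| = |-7 − 3| = 10 m
8–9 s: |Δx| = |5 − -7| = 12 m
9–10 s: |Δx| = |-1 − 5| = 6 m
10–15 s: |Δx| = |-5 − -1| = 4 m
Total path = 35 m; average speed = 35/15 = 7/3 m/s.

7/3 m/s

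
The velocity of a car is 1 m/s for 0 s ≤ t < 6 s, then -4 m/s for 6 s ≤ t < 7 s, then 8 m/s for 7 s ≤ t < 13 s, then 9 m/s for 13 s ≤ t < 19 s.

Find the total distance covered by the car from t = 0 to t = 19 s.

112 m

Total distance travelled is ∫|v| dt — sum the magnitudes of each area piece.
0–6 s: |1| × 6 = 6 m
6–7 s: |-4| × 1 = 4 m
7–13 s: |8| × 6 = 48 m
13–19 s: |9| × 6 = 54 m
Total distance = 112 m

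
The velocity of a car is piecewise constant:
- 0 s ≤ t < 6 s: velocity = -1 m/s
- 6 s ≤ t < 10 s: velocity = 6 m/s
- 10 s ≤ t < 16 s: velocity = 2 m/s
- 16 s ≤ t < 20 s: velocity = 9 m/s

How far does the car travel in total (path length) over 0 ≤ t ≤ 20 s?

78 m

Total distance travelled is ∫|v| dt — sum the magnitudes of each area piece.
0–6 s: |-1| × 6 = 6 m
6–10 s: |6| × 4 = 24 m
10–16 s: |2| × 6 = 12 m
16–20 s: |9| × 4 = 36 m
Total distance = 78 m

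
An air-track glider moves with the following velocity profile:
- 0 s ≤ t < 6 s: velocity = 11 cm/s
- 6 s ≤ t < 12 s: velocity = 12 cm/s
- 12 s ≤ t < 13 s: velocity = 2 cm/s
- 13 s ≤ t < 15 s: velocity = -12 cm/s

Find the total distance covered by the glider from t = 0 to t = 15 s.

Distance (not displacement) is the total path length: add the absolute areas under v-t.
0–6 s: |11| × 6 = 66 cm
6–12 s: |12| × 6 = 72 cm
12–13 s: |2| × 1 = 2 cm
13–15 s: |-12| × 2 = 24 cm
Total distance = 164 cm

164 cm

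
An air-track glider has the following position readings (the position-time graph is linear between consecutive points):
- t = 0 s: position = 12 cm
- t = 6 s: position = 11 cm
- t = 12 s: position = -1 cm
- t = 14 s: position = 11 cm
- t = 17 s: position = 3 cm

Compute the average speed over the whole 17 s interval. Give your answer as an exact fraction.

Average speed = (total path length)/(elapsed time); on a piecewise-linear x-t graph the path length is Σ|Δx|.
0–6 s: |Δx| = |11 − 12| = 1 cm
6–12 s: |Δx| = |-1 − 11| = 12 cm
12–14 s: |Δx| = |11 − -1| = 12 cm
14–17 s: |Δx| = |3 − 11| = 8 cm
Total path = 33 cm; average speed = 33/17 = 33/17 cm/s.

33/17 cm/s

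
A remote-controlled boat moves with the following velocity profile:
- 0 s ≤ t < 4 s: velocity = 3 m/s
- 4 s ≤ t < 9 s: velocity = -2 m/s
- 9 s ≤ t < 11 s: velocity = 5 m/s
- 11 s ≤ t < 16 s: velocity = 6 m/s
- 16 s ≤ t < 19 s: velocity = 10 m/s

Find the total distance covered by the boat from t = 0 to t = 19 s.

Distance (not displacement) is the total path length: add the absolute areas under v-t.
0–4 s: |3| × 4 = 12 m
4–9 s: |-2| × 5 = 10 m
9–11 s: |5| × 2 = 10 m
11–16 s: |6| × 5 = 30 m
16–19 s: |10| × 3 = 30 m
Total distance = 92 m

92 m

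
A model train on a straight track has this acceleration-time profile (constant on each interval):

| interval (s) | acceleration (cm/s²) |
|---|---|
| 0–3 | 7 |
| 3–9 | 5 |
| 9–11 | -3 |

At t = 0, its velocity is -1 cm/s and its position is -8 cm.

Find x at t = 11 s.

324.5 cm

On each constant-a segment, Δv = aΔt and Δx = v₀Δt + ½aΔt²; chain segment to segment.
0–3 s: v starts -1 cm/s; Δx = -1·3 + ½·7·3² = 28.5 cm; v ends 20 cm/s.
3–9 s: v starts 20 cm/s; Δx = 20·6 + ½·5·6² = 210 cm; v ends 50 cm/s.
9–11 s: v starts 50 cm/s; Δx = 50·2 + ½·-3·2² = 94 cm; v ends 44 cm/s.
x(11) = -8 + Σ Δx = 324.5 cm.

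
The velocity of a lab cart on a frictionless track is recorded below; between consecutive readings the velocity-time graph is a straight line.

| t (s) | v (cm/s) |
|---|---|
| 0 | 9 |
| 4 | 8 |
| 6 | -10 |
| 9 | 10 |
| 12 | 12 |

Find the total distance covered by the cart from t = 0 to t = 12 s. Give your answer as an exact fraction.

Total distance travelled is ∫|v| dt — sum the magnitudes of each area piece.
0–4 s: |½(9 + 8)(4)| = 34 cm
4–6 s: v = 0 at t = 44/9 s; triangle areas 32/9 + 50/9 = 82/9 cm
6–9 s: v = 0 at t = 7.5 s; triangle areas 7.5 + 7.5 = 15 cm
9–12 s: |½(10 + 12)(3)| = 33 cm
Total distance = 820/9 cm

820/9 cm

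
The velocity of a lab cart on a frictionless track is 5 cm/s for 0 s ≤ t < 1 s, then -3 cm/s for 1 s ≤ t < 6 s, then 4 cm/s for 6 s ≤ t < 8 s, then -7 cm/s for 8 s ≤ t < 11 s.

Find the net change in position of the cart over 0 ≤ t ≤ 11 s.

Net displacement equals the area under the velocity-time graph (areas below the axis count negative).
0–1 s: 5 × 1 = 5 cm
1–6 s: -3 × 5 = -15 cm
6–8 s: 4 × 2 = 8 cm
8–11 s: -7 × 3 = -21 cm
Net displacement = -23 cm

-23 cm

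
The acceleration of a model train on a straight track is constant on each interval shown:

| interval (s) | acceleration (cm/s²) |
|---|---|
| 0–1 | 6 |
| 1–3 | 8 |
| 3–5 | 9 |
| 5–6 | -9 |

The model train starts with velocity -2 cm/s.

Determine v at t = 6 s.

29 cm/s

Δv equals the area under the a-t graph; then v = v₀ + Δv.
0–1 s: 6 × 1 = 6 cm/s
1–3 s: 8 × 2 = 16 cm/s
3–5 s: 9 × 2 = 18 cm/s
5–6 s: -9 × 1 = -9 cm/s
Δv = 31 cm/s, so v(6) = -2 + (31) = 29 cm/s.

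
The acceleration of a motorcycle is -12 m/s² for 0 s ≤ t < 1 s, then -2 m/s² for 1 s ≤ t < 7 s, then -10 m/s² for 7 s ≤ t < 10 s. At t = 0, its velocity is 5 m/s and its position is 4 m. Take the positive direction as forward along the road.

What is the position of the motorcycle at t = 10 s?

On each constant-a segment, Δv = aΔt and Δx = v₀Δt + ½aΔt²; chain segment to segment.
0–1 s: v starts 5 m/s; Δx = 5·1 + ½·-12·1² = -1 m; v ends -7 m/s.
1–7 s: v starts -7 m/s; Δx = -7·6 + ½·-2·6² = -78 m; v ends -19 m/s.
7–10 s: v starts -19 m/s; Δx = -19·3 + ½·-10·3² = -102 m; v ends -49 m/s.
x(10) = 4 + Σ Δx = -177 m.

-177 m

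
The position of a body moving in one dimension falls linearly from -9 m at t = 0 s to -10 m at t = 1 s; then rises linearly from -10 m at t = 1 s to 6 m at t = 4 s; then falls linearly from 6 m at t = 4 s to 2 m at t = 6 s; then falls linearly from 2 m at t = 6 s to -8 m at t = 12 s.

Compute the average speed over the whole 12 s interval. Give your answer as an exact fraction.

Average speed = (total path length)/(elapsed time); on a piecewise-linear x-t graph the path length is Σ|Δx|.
0–1 s: |Δx| = |-10 − -9| = 1 m
1–4 s: |Δx| = |6 − -10| = 16 m
4–6 s: |Δx| = |2 − 6| = 4 m
6–12 s: |Δx| = |-8 − 2| = 10 m
Total path = 31 m; average speed = 31/12 = 31/12 m/s.

31/12 m/s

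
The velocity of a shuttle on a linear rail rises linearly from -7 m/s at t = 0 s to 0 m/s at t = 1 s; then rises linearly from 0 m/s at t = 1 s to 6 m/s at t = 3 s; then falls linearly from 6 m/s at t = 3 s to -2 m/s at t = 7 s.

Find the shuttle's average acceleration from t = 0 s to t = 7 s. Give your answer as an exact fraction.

Average acceleration = Δv/Δt = (-2 − -7)/(7 − 0) = 5/7 m/s².

5/7 m/s²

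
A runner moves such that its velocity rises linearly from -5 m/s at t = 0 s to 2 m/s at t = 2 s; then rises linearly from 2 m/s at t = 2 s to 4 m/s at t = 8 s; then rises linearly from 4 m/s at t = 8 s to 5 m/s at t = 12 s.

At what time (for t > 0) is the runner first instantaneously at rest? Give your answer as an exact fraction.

t = 10/7 s

v changes sign on 0–2 s (from -5 to 2); the graph is linear there, so v = 0 at t = 0 + (5)·(2 − 0)/(2 − -5) = 10/7 s.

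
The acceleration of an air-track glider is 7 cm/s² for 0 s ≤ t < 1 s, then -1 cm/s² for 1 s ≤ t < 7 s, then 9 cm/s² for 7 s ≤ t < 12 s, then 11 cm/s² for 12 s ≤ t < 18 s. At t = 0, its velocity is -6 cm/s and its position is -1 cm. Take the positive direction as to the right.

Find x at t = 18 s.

On each constant-a segment, Δv = aΔt and Δx = v₀Δt + ½aΔt²; chain segment to segment.
0–1 s: v starts -6 cm/s; Δx = -6·1 + ½·7·1² = -2.5 cm; v ends 1 cm/s.
1–7 s: v starts 1 cm/s; Δx = 1·6 + ½·-1·6² = -12 cm; v ends -5 cm/s.
7–12 s: v starts -5 cm/s; Δx = -5·5 + ½·9·5² = 87.5 cm; v ends 40 cm/s.
12–18 s: v starts 40 cm/s; Δx = 40·6 + ½·11·6² = 438 cm; v ends 106 cm/s.
x(18) = -1 + Σ Δx = 510 cm.

510 cm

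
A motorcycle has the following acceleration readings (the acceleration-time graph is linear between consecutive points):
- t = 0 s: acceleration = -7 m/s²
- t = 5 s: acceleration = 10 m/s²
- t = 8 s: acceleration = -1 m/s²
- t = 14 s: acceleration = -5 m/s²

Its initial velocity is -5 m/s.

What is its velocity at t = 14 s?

Δv equals the area under the a-t graph; then v = v₀ + Δv.
0–5 s: ½(-7 + 10)(5) = 7.5 m/s
5–8 s: ½(10 + -1)(3) = 13.5 m/s
8–14 s: ½(-1 + -5)(6) = -18 m/s
Δv = 3 m/s, so v(14) = -5 + (3) = -2 m/s.

-2 m/s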